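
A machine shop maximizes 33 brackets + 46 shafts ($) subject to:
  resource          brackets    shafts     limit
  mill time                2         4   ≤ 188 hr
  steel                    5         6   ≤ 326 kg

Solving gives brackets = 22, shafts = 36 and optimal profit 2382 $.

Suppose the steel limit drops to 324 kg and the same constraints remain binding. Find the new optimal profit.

Both mill time and steel are binding at x*.
The binding rows give the dual system: 2·y_mill time + 5·y_steel = 33 and 4·y_mill time + 6·y_steel = 46.
This yields shadow prices y_mill time = 4, y_steel = 5.
Δz = y_steel·Δb = 5 × (-2) = -10, so new z* = 2382 − 10 = 2372.

2372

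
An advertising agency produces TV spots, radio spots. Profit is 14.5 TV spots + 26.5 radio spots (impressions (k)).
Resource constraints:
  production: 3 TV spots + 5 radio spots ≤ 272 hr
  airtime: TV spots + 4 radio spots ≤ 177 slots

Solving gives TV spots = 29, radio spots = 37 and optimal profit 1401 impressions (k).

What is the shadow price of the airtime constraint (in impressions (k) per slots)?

At the optimum: production uses 272 of 272 (binding); airtime uses 177 of 177 (binding).
Dual feasibility on the basic columns requires 3·y_production + 1·y_airtime = 14.5, 5·y_production + 4·y_airtime = 26.5.
This yields shadow prices y_production = 4.5, y_airtime = 1.
Shadow price of airtime = 1.

1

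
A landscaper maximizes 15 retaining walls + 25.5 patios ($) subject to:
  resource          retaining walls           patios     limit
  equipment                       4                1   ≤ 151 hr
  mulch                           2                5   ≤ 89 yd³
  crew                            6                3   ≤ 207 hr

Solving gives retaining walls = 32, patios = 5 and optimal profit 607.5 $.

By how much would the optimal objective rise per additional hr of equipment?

0

At the optimum: equipment uses 133 of 151 (slack = 18); mulch uses 89 of 89 (binding); crew uses 207 of 207 (binding).
Since equipment is not tight, its dual is 0.
The binding rows give the dual system: 2·y_mulch + 6·y_crew = 15 and 5·y_mulch + 3·y_crew = 25.5.
Solving: y_mulch = 4.5, y_crew = 1.
Shadow price of equipment = 0.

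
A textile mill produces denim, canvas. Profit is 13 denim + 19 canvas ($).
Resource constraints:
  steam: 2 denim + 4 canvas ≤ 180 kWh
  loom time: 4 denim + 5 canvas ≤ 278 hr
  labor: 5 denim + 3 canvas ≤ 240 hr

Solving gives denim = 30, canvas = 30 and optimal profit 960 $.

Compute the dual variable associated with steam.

Binding: steam and labor. Non-binding: loom time (8 unused).
By complementary slackness, y = 0 for the non-binding constraint.
The binding rows give the dual system: 2·y_steam + 5·y_labor = 13 and 4·y_steam + 3·y_labor = 19.
This yields shadow prices y_steam = 4, y_labor = 1.
Shadow price of steam = 4.

4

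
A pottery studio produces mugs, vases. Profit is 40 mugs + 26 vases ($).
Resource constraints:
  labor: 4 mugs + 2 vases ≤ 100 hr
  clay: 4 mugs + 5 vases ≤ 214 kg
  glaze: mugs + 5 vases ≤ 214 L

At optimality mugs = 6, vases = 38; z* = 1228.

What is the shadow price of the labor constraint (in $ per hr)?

8

At the optimum: labor uses 100 of 100 (binding); clay uses 214 of 214 (binding); glaze uses 196 of 214 (slack = 18).
By complementary slackness, y = 0 for the non-binding constraint.
From A_Bᵀ y = c: 4·y_labor + 4·y_clay = 40; 2·y_labor + 5·y_clay = 26.
→ y_labor = 8 and y_clay = 2.
Shadow price of labor = 8.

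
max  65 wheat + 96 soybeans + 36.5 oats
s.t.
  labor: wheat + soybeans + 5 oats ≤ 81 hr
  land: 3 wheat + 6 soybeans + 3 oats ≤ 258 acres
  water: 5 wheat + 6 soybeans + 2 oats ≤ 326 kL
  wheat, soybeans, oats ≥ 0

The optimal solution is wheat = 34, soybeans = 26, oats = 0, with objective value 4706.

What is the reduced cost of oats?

Binding: land and water. Non-binding: labor (21 unused).
By complementary slackness, y = 0 for the non-binding constraint.
Dual feasibility on the basic columns requires 3·y_land + 5·y_water = 65, 6·y_land + 6·y_water = 96.
This yields shadow prices y_land = 7.5, y_water = 8.5.
Reduced cost of oats: c₃ − yᵀa₃ = 36.5 − (7.5·3 + 8.5·2) = 36.5 − 39.5 = -3.

-3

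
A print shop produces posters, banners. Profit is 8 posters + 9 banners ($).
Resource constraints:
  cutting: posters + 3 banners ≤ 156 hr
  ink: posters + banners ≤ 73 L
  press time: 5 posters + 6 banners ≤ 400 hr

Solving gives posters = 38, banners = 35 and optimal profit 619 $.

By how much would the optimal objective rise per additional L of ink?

3

Binding: ink and press time. Non-binding: cutting (13 unused).
Since cutting is not tight, its dual is 0.
From A_Bᵀ y = c: 1·y_ink + 5·y_press time = 8; 1·y_ink + 6·y_press time = 9.
This yields shadow prices y_ink = 3, y_press time = 1.
Shadow price of ink = 3.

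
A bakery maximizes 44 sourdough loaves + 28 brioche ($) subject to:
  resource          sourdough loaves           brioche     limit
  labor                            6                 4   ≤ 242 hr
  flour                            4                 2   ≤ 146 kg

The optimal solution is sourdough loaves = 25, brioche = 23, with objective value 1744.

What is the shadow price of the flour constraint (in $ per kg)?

2

Check each constraint at x*: labor 242/242 (tight); flour 146/146 (tight).
Dual feasibility on the basic columns requires 6·y_labor + 4·y_flour = 44, 4·y_labor + 2·y_flour = 28.
→ y_labor = 6 and y_flour = 2.
Shadow price of flour = 2.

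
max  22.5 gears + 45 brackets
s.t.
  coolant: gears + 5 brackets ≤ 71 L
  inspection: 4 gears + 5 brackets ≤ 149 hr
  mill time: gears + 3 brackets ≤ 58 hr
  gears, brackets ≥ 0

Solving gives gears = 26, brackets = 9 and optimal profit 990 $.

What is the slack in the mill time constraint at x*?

5

mill time used = 1·26 + 3·9 = 53; slack = 58 − 53 = 5.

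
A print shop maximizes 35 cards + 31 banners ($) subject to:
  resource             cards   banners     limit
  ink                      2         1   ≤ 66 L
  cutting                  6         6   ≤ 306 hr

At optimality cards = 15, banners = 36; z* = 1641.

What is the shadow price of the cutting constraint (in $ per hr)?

Check each constraint at x*: ink 66/66 (tight); cutting 306/306 (tight).
The binding rows give the dual system: 2·y_ink + 6·y_cutting = 35 and 1·y_ink + 6·y_cutting = 31.
→ y_ink = 4 and y_cutting = 4.5.
Shadow price of cutting = 4.5.

4.5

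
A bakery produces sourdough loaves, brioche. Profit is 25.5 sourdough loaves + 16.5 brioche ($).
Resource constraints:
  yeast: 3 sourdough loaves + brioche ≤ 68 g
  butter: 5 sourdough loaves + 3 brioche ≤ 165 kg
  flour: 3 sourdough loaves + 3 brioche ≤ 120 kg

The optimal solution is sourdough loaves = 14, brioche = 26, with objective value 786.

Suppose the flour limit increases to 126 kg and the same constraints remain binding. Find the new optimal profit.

810

At the optimum: yeast uses 68 of 68 (binding); butter uses 148 of 165 (slack = 17); flour uses 120 of 120 (binding).
By complementary slackness, y = 0 for the non-binding constraint.
Dual feasibility on the basic columns requires 3·y_yeast + 3·y_flour = 25.5, 1·y_yeast + 3·y_flour = 16.5.
This yields shadow prices y_yeast = 4.5, y_flour = 4.
Δz = y_flour·Δb = 4 × (6) = 24, so new z* = 786 + 24 = 810.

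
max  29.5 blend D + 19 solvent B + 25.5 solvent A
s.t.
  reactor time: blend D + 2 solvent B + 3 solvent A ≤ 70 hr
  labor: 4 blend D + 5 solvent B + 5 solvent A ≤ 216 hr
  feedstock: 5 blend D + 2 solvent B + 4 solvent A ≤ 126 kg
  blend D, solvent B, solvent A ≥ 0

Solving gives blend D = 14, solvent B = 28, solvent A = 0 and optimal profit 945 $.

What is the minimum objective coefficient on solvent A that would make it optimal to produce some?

33.5

Check each constraint at x*: reactor time 70/70 (tight); labor 196/216 (slack 20); feedstock 126/126 (tight).
By complementary slackness, y = 0 for the non-binding constraint.
Dual feasibility on the basic columns requires 1·y_reactor time + 5·y_feedstock = 29.5, 2·y_reactor time + 2·y_feedstock = 19.
This yields shadow prices y_reactor time = 4.5, y_feedstock = 5.
solvent A enters the basis when its profit ≥ yᵀa₃ = 4.5·3 + 5·4 = 33.5.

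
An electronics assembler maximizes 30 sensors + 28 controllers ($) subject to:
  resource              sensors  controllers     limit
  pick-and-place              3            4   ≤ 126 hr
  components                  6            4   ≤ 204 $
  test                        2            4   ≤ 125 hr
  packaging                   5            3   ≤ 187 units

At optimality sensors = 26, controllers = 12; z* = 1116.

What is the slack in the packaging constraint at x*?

packaging used = 5·26 + 3·12 = 166; slack = 187 − 166 = 21.

21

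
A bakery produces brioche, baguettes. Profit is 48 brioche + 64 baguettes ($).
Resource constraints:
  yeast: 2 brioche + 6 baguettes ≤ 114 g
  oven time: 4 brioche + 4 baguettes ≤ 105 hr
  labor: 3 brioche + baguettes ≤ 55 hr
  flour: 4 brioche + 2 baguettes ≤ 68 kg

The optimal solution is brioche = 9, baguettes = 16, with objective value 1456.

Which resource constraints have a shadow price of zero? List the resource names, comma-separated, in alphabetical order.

labor, oven time

yeast: 114/114 (binding)
oven time: 100/105 (slack 5)
labor: 43/55 (slack 12)
flour: 68/68 (binding)
By complementary slackness, a constraint with positive slack has shadow price 0 → labor, oven time.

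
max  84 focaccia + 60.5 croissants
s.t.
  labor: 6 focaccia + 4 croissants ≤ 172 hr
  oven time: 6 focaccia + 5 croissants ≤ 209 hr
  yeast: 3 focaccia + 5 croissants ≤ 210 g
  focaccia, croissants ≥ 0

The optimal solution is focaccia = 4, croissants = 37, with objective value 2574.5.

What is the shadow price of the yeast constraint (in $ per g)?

Check each constraint at x*: labor 172/172 (tight); oven time 209/209 (tight); yeast 197/210 (slack 13).
Slack constraints have shadow price 0 (complementary slackness).
The binding rows give the dual system: 6·y_labor + 6·y_oven time = 84 and 4·y_labor + 5·y_oven time = 60.5.
Solving: y_labor = 9.5, y_oven time = 4.5.
Shadow price of yeast = 0.

0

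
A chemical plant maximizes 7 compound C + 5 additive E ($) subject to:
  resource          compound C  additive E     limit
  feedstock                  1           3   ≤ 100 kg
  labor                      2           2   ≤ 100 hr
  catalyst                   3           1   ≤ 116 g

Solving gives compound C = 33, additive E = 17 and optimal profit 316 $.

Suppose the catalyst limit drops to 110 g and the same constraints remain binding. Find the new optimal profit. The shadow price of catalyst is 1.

310

Δb = -6, so new z* = 316 + (1)·(-6) = 316 − 6 = 310.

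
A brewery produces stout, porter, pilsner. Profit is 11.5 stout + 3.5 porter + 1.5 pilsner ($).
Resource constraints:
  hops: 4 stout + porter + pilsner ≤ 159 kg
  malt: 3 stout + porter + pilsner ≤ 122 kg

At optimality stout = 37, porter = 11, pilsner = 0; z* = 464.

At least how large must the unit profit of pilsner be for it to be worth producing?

Check each constraint at x*: hops 159/159 (tight); malt 122/122 (tight).
Dual feasibility on the basic columns requires 4·y_hops + 3·y_malt = 11.5, 1·y_hops + 1·y_malt = 3.5.
Solving: y_hops = 1, y_malt = 2.5.
pilsner enters the basis when its profit ≥ yᵀa₃ = 1·1 + 2.5·1 = 3.5.

3.5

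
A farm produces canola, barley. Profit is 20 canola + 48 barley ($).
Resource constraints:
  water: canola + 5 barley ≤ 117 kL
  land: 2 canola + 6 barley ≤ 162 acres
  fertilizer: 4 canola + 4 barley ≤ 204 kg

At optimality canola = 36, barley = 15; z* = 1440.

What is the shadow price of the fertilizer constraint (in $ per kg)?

1.5

Check each constraint at x*: water 111/117 (slack 6); land 162/162 (tight); fertilizer 204/204 (tight).
By complementary slackness, y = 0 for the non-binding constraint.
Dual feasibility on the basic columns requires 2·y_land + 4·y_fertilizer = 20, 6·y_land + 4·y_fertilizer = 48.
→ y_land = 7 and y_fertilizer = 1.5.
Shadow price of fertilizer = 1.5.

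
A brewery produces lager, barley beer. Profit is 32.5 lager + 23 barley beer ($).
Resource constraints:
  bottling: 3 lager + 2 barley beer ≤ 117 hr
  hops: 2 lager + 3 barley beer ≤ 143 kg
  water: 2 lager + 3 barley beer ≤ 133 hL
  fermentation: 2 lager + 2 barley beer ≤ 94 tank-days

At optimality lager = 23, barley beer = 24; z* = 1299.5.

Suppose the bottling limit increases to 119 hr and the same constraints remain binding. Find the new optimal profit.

1318.5

Check each constraint at x*: bottling 117/117 (tight); hops 118/143 (slack 25); water 118/133 (slack 15); fermentation 94/94 (tight).
Slack constraints have shadow price 0 (complementary slackness).
Dual feasibility on the basic columns requires 3·y_bottling + 2·y_fermentation = 32.5, 2·y_bottling + 2·y_fermentation = 23.
Solving: y_bottling = 9.5, y_fermentation = 2.
Δz = y_bottling·Δb = 9.5 × (2) = 19, so new z* = 1299.5 + 19 = 1318.5.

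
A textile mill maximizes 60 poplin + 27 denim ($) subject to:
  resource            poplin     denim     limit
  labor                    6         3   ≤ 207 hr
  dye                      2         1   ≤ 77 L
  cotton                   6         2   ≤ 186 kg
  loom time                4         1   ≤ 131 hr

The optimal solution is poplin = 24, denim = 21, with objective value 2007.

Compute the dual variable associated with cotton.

3

Binding: labor and cotton. Non-binding: dye (8 unused), loom time (14 unused).
Since dye, loom time are not tight, their duals are 0.
Dual feasibility on the basic columns requires 6·y_labor + 6·y_cotton = 60, 3·y_labor + 2·y_cotton = 27.
This yields shadow prices y_labor = 7, y_cotton = 3.
Shadow price of cotton = 3.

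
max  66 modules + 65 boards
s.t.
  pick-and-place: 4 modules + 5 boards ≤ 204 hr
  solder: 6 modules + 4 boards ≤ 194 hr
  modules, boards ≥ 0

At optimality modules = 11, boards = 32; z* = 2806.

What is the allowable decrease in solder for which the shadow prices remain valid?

30.8

Binding constraints: pick-and-place, solder. The basis is B = [[4,5],[6,4]] with det -14.
Per unit decrease in solder, x* moves by d = (-0.3571, 0.2857).
The basis stays optimal until modules reaches 0; allowable decrease = 30.8 hr.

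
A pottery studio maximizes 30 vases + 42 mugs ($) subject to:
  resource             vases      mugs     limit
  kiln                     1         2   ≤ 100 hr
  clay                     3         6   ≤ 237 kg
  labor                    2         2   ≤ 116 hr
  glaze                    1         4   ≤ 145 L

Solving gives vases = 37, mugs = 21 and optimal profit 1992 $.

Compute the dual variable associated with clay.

Check each constraint at x*: kiln 79/100 (slack 21); clay 237/237 (tight); labor 116/116 (tight); glaze 121/145 (slack 24).
Since kiln, glaze are not tight, their duals are 0.
Dual feasibility on the basic columns requires 3·y_clay + 2·y_labor = 30, 6·y_clay + 2·y_labor = 42.
Solving: y_clay = 4, y_labor = 9.
Shadow price of clay = 4.

4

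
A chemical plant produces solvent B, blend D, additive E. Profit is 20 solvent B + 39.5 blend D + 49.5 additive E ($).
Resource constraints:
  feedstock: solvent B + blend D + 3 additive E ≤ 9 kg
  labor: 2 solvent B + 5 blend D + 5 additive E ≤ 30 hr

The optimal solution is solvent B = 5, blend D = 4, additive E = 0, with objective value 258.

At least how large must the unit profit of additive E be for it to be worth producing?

Both feedstock and labor are binding at x*.
The binding rows give the dual system: 1·y_feedstock + 2·y_labor = 20 and 1·y_feedstock + 5·y_labor = 39.5.
This yields shadow prices y_feedstock = 7, y_labor = 6.5.
additive E enters the basis when its profit ≥ yᵀa₃ = 7·3 + 6.5·5 = 53.5.

53.5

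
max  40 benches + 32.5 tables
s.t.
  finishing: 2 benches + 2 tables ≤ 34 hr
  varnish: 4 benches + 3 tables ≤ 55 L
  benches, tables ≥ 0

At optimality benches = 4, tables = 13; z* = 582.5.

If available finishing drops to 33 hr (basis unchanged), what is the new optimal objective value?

Check each constraint at x*: finishing 34/34 (tight); varnish 55/55 (tight).
The binding rows give the dual system: 2·y_finishing + 4·y_varnish = 40 and 2·y_finishing + 3·y_varnish = 32.5.
Solving: y_finishing = 5, y_varnish = 7.5.
Δz = y_finishing·Δb = 5 × (-1) = -5, so new z* = 582.5 − 5 = 577.5.

577.5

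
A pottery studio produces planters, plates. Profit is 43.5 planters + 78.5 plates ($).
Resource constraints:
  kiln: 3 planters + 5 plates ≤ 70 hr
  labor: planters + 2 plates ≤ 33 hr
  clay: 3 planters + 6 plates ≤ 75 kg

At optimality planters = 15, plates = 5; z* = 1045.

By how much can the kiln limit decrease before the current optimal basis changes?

Binding constraints: kiln, clay. The basis is B = [[3,5],[3,6]] with det 3.
Per unit decrease in kiln, x* moves by d = (-2, 1).
The basis stays optimal until planters reaches 0; allowable decrease = 7.5 hr.

7.5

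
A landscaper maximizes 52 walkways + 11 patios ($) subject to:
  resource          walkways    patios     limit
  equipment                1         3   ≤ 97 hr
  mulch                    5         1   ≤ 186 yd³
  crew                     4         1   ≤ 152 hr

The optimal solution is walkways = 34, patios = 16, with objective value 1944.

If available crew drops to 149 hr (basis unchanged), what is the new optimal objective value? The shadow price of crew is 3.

1935

Δb = -3, so new z* = 1944 + (3)·(-3) = 1944 − 9 = 1935.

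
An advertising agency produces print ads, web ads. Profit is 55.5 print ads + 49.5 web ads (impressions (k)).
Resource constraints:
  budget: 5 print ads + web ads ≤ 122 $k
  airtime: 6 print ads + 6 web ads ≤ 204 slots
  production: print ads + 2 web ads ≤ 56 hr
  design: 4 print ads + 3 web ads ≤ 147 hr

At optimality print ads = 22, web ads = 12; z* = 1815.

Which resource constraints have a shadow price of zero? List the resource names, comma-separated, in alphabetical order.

budget: 122/122 (binding)
airtime: 204/204 (binding)
production: 46/56 (slack 10)
design: 124/147 (slack 23)
By complementary slackness, a constraint with positive slack has shadow price 0 → design, production.

design, production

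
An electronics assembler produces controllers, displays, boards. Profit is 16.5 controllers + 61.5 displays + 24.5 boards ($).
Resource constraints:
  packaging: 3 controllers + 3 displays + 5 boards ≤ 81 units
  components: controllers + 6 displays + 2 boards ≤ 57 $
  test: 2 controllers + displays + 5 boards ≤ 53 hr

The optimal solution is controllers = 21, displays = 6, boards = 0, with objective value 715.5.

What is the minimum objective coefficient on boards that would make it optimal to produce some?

Check each constraint at x*: packaging 81/81 (tight); components 57/57 (tight); test 48/53 (slack 5).
Since test is not tight, its dual is 0.
From A_Bᵀ y = c: 3·y_packaging + 1·y_components = 16.5; 3·y_packaging + 6·y_components = 61.5.
This yields shadow prices y_packaging = 2.5, y_components = 9.
boards enters the basis when its profit ≥ yᵀa₃ = 2.5·5 + 9·2 = 30.5.

30.5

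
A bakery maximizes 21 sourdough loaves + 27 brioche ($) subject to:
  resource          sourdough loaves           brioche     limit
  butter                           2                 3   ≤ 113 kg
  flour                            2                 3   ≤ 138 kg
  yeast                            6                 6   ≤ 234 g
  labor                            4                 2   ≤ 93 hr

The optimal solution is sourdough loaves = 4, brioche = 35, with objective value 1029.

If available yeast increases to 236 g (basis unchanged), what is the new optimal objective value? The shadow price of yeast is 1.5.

1032

Δb = 2, so new z* = 1029 + (1.5)·(2) = 1029 + 3 = 1032.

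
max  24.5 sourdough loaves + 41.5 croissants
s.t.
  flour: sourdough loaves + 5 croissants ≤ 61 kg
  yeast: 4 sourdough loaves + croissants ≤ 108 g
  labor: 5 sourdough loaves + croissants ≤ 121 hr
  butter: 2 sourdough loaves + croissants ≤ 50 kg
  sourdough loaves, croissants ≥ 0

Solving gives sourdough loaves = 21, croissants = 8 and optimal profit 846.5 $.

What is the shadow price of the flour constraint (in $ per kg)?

6.5

Check each constraint at x*: flour 61/61 (tight); yeast 92/108 (slack 16); labor 113/121 (slack 8); butter 50/50 (tight).
By complementary slackness, y = 0 for the non-binding constraints.
The binding rows give the dual system: 1·y_flour + 2·y_butter = 24.5 and 5·y_flour + 1·y_butter = 41.5.
→ y_flour = 6.5 and y_butter = 9.
Shadow price of flour = 6.5.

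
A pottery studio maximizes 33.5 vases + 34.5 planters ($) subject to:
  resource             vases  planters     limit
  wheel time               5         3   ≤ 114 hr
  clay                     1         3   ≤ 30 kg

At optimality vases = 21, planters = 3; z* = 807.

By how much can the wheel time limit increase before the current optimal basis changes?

36

Binding constraints: wheel time, clay. The basis is B = [[5,3],[1,3]] with det 12.
Per unit increase in wheel time, x* moves by d = (0.25, -0.0833).
The basis stays optimal until planters reaches 0; allowable increase = 36 hr.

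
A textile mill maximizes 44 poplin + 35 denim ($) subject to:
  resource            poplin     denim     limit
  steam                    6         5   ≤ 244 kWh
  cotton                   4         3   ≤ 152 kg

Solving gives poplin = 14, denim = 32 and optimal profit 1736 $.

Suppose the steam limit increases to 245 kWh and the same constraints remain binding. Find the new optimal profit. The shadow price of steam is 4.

1740

Δb = 1, so new z* = 1736 + (4)·(1) = 1736 + 4 = 1740.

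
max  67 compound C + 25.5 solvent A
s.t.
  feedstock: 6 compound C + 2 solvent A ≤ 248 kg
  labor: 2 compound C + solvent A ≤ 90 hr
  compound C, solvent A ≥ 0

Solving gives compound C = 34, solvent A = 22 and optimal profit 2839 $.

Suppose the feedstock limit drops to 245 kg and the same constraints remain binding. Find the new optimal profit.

2815

At the optimum: feedstock uses 248 of 248 (binding); labor uses 90 of 90 (binding).
From A_Bᵀ y = c: 6·y_feedstock + 2·y_labor = 67; 2·y_feedstock + 1·y_labor = 25.5.
This yields shadow prices y_feedstock = 8, y_labor = 9.5.
Δz = y_feedstock·Δb = 8 × (-3) = -24, so new z* = 2839 − 24 = 2815.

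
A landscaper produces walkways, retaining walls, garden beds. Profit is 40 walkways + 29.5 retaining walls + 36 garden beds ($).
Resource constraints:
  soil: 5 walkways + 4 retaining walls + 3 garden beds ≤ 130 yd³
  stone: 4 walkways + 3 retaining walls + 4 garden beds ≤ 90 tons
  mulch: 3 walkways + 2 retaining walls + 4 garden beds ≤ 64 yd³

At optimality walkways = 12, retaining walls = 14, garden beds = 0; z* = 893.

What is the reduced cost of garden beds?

-6

At the optimum: soil uses 116 of 130 (slack = 14); stone uses 90 of 90 (binding); mulch uses 64 of 64 (binding).
Slack constraints have shadow price 0 (complementary slackness).
From A_Bᵀ y = c: 4·y_stone + 3·y_mulch = 40; 3·y_stone + 2·y_mulch = 29.5.
This yields shadow prices y_stone = 8.5, y_mulch = 2.
Reduced cost of garden beds: c₃ − yᵀa₃ = 36 − (8.5·4 + 2·4) = 36 − 42 = -6.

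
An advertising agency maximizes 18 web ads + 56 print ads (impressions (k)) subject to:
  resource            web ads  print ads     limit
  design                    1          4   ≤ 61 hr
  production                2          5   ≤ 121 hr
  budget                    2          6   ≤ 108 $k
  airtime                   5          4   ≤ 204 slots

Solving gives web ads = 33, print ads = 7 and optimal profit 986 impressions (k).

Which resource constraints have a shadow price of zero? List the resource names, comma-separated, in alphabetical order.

airtime, production

design: 61/61 (binding)
production: 101/121 (slack 20)
budget: 108/108 (binding)
airtime: 193/204 (slack 11)
By complementary slackness, a constraint with positive slack has shadow price 0 → airtime, production.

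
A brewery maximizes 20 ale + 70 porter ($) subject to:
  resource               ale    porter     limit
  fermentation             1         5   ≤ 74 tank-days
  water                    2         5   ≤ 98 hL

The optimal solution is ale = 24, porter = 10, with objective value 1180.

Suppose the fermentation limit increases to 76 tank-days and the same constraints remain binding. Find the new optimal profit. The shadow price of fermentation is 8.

1196

Δb = 2, so new z* = 1180 + (8)·(2) = 1180 + 16 = 1196.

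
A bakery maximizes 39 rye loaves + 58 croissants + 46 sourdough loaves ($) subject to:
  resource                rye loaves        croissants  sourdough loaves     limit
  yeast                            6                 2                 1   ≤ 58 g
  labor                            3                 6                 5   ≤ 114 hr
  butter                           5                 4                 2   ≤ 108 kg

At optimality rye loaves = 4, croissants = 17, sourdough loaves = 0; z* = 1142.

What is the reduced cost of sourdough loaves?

Binding: yeast and labor. Non-binding: butter (20 unused).
Since butter is not tight, its dual is 0.
From A_Bᵀ y = c: 6·y_yeast + 3·y_labor = 39; 2·y_yeast + 6·y_labor = 58.
→ y_yeast = 2 and y_labor = 9.
Reduced cost of sourdough loaves: c₃ − yᵀa₃ = 46 − (2·1 + 9·5) = 46 − 47 = -1.

-1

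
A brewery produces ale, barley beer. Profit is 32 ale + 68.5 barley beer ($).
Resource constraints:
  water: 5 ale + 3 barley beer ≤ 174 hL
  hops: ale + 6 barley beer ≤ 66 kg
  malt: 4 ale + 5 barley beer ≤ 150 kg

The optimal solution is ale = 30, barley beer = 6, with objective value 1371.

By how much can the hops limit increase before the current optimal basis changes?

Binding constraints: hops, malt. The basis is B = [[1,6],[4,5]] with det -19.
Per unit increase in hops, x* moves by d = (-0.2632, 0.2105).
The basis stays optimal until ale reaches 0; allowable increase = 114 kg.

114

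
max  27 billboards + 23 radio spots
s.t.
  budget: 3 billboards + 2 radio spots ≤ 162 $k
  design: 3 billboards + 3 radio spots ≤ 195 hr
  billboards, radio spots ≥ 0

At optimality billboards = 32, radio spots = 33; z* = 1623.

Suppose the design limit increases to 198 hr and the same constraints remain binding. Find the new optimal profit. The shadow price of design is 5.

Δb = 3, so new z* = 1623 + (5)·(3) = 1623 + 15 = 1638.

1638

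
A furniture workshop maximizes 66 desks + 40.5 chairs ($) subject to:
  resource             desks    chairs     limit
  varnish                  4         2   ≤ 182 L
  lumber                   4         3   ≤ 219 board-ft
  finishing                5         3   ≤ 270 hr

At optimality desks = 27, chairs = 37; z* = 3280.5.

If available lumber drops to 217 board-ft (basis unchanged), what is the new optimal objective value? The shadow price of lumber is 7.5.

Δb = -2, so new z* = 3280.5 + (7.5)·(-2) = 3280.5 − 15 = 3265.5.

3265.5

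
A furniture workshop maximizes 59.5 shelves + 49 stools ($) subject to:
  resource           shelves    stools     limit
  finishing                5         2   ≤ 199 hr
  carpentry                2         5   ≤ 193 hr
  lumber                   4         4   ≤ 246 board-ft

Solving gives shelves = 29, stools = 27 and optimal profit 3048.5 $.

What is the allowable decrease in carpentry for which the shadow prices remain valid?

Binding constraints: finishing, carpentry. The basis is B = [[5,2],[2,5]] with det 21.
Per unit decrease in carpentry, x* moves by d = (0.0952, -0.2381).
The basis stays optimal until stools reaches 0; allowable decrease = 113.4 hr.

113.4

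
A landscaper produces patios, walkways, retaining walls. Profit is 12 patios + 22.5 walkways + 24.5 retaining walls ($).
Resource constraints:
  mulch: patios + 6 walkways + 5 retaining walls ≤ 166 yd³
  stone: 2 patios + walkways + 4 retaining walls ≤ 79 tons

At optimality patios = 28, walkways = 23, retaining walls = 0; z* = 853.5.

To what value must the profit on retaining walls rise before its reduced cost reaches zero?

Check each constraint at x*: mulch 166/166 (tight); stone 79/79 (tight).
Dual feasibility on the basic columns requires 1·y_mulch + 2·y_stone = 12, 6·y_mulch + 1·y_stone = 22.5.
This yields shadow prices y_mulch = 3, y_stone = 4.5.
retaining walls enters the basis when its profit ≥ yᵀa₃ = 3·5 + 4.5·4 = 33.

33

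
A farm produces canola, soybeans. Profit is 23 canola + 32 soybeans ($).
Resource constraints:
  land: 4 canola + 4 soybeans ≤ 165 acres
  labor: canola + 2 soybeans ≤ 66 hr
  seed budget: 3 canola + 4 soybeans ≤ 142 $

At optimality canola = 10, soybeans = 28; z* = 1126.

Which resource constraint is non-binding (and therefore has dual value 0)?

land: 152/165 (slack 13)
labor: 66/66 (binding)
seed budget: 142/142 (binding)
By complementary slackness, a constraint with positive slack has shadow price 0 → land.

land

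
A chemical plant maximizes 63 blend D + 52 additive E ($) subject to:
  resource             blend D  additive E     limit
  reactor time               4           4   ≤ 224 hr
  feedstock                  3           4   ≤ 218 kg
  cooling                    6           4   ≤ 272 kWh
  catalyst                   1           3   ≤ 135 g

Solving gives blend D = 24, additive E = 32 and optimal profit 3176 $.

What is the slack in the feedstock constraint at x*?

18

feedstock used = 3·24 + 4·32 = 200; slack = 218 − 200 = 18.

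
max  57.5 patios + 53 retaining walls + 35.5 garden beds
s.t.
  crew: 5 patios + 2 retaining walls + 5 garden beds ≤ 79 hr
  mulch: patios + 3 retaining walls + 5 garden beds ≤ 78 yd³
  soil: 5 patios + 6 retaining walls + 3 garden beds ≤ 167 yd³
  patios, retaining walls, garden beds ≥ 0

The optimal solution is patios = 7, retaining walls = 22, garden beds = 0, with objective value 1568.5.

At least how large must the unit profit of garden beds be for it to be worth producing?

Binding: crew and soil. Non-binding: mulch (5 unused).
Since mulch is not tight, its dual is 0.
From A_Bᵀ y = c: 5·y_crew + 5·y_soil = 57.5; 2·y_crew + 6·y_soil = 53.
→ y_crew = 4 and y_soil = 7.5.
garden beds enters the basis when its profit ≥ yᵀa₃ = 4·5 + 7.5·3 = 42.5.

42.5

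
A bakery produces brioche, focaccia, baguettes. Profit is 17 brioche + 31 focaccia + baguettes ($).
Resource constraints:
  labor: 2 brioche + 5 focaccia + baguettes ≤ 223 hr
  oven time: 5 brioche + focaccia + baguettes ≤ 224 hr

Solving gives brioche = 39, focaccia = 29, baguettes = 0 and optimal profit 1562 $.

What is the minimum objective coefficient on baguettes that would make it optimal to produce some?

7

Both labor and oven time are binding at x*.
Dual feasibility on the basic columns requires 2·y_labor + 5·y_oven time = 17, 5·y_labor + 1·y_oven time = 31.
→ y_labor = 6 and y_oven time = 1.
baguettes enters the basis when its profit ≥ yᵀa₃ = 6·1 + 1·1 = 7.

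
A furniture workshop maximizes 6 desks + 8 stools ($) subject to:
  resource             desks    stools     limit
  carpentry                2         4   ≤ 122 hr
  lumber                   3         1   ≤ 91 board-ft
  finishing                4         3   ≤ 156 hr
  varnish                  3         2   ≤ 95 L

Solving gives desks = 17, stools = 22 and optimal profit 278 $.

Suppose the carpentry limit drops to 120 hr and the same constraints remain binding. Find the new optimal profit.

275

Check each constraint at x*: carpentry 122/122 (tight); lumber 73/91 (slack 18); finishing 134/156 (slack 22); varnish 95/95 (tight).
Since lumber, finishing are not tight, their duals are 0.
The binding rows give the dual system: 2·y_carpentry + 3·y_varnish = 6 and 4·y_carpentry + 2·y_varnish = 8.
→ y_carpentry = 1.5 and y_varnish = 1.
Δz = y_carpentry·Δb = 1.5 × (-2) = -3, so new z* = 278 − 3 = 275.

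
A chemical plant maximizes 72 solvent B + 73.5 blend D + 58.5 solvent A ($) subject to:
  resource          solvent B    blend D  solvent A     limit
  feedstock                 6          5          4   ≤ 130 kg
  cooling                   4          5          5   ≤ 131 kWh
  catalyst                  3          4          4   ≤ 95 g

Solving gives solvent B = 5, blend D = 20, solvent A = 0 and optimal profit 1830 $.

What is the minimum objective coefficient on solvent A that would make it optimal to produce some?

66

Binding: feedstock and catalyst. Non-binding: cooling (11 unused).
Since cooling is not tight, its dual is 0.
Dual feasibility on the basic columns requires 6·y_feedstock + 3·y_catalyst = 72, 5·y_feedstock + 4·y_catalyst = 73.5.
→ y_feedstock = 7.5 and y_catalyst = 9.
solvent A enters the basis when its profit ≥ yᵀa₃ = 7.5·4 + 9·4 = 66.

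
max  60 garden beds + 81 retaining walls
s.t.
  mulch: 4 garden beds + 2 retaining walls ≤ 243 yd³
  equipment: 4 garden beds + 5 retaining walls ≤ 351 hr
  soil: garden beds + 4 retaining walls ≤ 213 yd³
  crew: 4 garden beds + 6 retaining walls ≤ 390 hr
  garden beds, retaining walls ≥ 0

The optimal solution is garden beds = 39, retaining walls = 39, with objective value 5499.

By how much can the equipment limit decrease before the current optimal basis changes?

Binding constraints: equipment, crew. The basis is B = [[4,5],[4,6]] with det 4.
Per unit decrease in equipment, x* moves by d = (-1.5, 1).
The basis stays optimal until soil becomes binding; allowable decrease = 7.2 hr.

7.2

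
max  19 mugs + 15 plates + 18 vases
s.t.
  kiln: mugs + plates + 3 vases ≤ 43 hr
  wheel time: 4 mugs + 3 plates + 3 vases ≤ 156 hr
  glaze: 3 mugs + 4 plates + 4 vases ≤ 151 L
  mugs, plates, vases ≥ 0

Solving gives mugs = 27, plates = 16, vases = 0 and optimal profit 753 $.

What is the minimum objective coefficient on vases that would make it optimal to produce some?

Binding: kiln and wheel time. Non-binding: glaze (6 unused).
Since glaze is not tight, its dual is 0.
From A_Bᵀ y = c: 1·y_kiln + 4·y_wheel time = 19; 1·y_kiln + 3·y_wheel time = 15.
Solving: y_kiln = 3, y_wheel time = 4.
vases enters the basis when its profit ≥ yᵀa₃ = 3·3 + 4·3 = 21.

21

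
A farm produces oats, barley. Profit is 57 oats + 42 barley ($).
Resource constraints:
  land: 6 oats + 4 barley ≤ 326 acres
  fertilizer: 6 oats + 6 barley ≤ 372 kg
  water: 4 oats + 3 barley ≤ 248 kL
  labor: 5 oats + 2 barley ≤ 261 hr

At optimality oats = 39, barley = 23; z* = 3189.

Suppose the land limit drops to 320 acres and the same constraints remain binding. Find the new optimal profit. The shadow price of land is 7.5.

Δb = -6, so new z* = 3189 + (7.5)·(-6) = 3189 − 45 = 3144.

3144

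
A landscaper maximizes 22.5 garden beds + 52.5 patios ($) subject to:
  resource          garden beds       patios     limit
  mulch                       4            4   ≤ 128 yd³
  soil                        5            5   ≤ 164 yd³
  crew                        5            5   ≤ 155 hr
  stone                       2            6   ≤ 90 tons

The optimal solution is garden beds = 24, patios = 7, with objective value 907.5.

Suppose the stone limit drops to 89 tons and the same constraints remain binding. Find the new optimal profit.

At the optimum: mulch uses 124 of 128 (slack = 4); soil uses 155 of 164 (slack = 9); crew uses 155 of 155 (binding); stone uses 90 of 90 (binding).
Slack constraints have shadow price 0 (complementary slackness).
From A_Bᵀ y = c: 5·y_crew + 2·y_stone = 22.5; 5·y_crew + 6·y_stone = 52.5.
This yields shadow prices y_crew = 1.5, y_stone = 7.5.
Δz = y_stone·Δb = 7.5 × (-1) = -7.5, so new z* = 907.5 − 7.5 = 900.

900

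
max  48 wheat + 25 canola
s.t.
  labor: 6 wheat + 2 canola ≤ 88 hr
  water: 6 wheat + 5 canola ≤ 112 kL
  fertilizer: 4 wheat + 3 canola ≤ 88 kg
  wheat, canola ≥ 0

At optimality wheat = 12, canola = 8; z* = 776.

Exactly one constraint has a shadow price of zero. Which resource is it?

fertilizer

labor: 88/88 (binding)
water: 112/112 (binding)
fertilizer: 72/88 (slack 16)
By complementary slackness, a constraint with positive slack has shadow price 0 → fertilizer.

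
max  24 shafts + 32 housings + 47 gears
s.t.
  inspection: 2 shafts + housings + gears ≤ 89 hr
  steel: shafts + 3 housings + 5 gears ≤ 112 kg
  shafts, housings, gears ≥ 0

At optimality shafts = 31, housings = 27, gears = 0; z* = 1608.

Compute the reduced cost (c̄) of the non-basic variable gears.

Both inspection and steel are binding at x*.
Dual feasibility on the basic columns requires 2·y_inspection + 1·y_steel = 24, 1·y_inspection + 3·y_steel = 32.
→ y_inspection = 8 and y_steel = 8.
Reduced cost of gears: c₃ − yᵀa₃ = 47 − (8·1 + 8·5) = 47 − 48 = -1.

-1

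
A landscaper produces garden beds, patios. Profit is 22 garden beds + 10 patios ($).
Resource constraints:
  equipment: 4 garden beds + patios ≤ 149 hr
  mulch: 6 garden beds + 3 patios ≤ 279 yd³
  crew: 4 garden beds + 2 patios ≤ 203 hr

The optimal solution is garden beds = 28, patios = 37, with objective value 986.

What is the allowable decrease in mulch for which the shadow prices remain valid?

Binding constraints: equipment, mulch. The basis is B = [[4,1],[6,3]] with det 6.
Per unit decrease in mulch, x* moves by d = (0.1667, -0.6667).
The basis stays optimal until patios reaches 0; allowable decrease = 55.5 yd³.

55.5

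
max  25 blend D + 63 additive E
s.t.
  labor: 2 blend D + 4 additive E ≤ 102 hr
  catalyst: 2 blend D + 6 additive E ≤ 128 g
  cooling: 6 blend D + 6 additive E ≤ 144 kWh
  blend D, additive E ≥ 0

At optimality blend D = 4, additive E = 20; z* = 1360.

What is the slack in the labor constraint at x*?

labor used = 2·4 + 4·20 = 88; slack = 102 − 88 = 14.

14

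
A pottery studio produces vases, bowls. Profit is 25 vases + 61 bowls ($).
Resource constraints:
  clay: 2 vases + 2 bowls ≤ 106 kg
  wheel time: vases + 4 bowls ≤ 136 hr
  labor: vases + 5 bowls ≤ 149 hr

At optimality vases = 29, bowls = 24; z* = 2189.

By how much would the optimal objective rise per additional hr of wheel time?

Check each constraint at x*: clay 106/106 (tight); wheel time 125/136 (slack 11); labor 149/149 (tight).
Slack constraints have shadow price 0 (complementary slackness).
From A_Bᵀ y = c: 2·y_clay + 1·y_labor = 25; 2·y_clay + 5·y_labor = 61.
This yields shadow prices y_clay = 8, y_labor = 9.
Shadow price of wheel time = 0.

0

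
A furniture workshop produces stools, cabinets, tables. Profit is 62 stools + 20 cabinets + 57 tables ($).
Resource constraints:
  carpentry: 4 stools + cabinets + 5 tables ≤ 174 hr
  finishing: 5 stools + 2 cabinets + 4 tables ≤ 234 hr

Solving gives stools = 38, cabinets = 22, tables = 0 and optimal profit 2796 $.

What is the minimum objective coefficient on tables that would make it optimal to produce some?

Both carpentry and finishing are binding at x*.
The binding rows give the dual system: 4·y_carpentry + 5·y_finishing = 62 and 1·y_carpentry + 2·y_finishing = 20.
Solving: y_carpentry = 8, y_finishing = 6.
tables enters the basis when its profit ≥ yᵀa₃ = 8·5 + 6·4 = 64.

64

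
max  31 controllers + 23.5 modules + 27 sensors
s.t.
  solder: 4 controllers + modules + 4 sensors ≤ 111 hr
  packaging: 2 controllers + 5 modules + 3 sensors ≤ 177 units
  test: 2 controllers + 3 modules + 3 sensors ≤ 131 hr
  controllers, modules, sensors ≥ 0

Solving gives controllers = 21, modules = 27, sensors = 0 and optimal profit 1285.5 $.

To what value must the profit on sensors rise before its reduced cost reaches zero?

34.5

At the optimum: solder uses 111 of 111 (binding); packaging uses 177 of 177 (binding); test uses 123 of 131 (slack = 8).
Slack constraints have shadow price 0 (complementary slackness).
The binding rows give the dual system: 4·y_solder + 2·y_packaging = 31 and 1·y_solder + 5·y_packaging = 23.5.
→ y_solder = 6 and y_packaging = 3.5.
sensors enters the basis when its profit ≥ yᵀa₃ = 6·4 + 3.5·3 = 34.5.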